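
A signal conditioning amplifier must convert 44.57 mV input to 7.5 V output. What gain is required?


Gain = Vout / Vin (converting to same units).
G = 7.5 V / 44.57 mV
G = 7500.0 mV / 44.57 mV
G = 168.27

168.27


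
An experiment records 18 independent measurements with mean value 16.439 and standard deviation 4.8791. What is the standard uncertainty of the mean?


The standard uncertainty for Type A evaluation is u = s / sqrt(n).
u = 4.8791 / sqrt(18)
u = 4.8791 / 4.2426
u = 1.15

1.15


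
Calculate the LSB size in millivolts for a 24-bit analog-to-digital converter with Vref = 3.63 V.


The resolution (LSB) of an ADC is Vref / 2^n.
LSB = 3.63 / 2^24
LSB = 3.63 / 16777216
LSB = 2.2e-07 V = 0.00021636 mV

0.00021636 mV


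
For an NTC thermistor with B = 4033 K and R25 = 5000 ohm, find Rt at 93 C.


NTC thermistor equation: Rt = R25 * exp(B * (1/T - 1/T25)).
T in Kelvin: 366.15 K, T25 = 298.15 K
1/T - 1/T25 = 1/366.15 - 1/298.15 = -0.0006229
B * (1/T - 1/T25) = 4033 * -0.0006229 = -2.5121
Rt = 5000 * exp(-2.5121) = 405.5 ohm

405.5 ohm


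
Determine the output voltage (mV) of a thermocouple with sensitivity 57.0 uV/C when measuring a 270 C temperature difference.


The thermocouple output V = sensitivity * dT.
V = 57.0 uV/C * 270 C
V = 15390.0 uV
V = 15.39 mV

15.39 mV


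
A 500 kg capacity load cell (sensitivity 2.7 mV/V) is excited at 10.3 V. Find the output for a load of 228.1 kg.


Vout = rated_output * Vex * (load / capacity).
Vout = 2.7 * 10.3 * (228.1 / 500)
Vout = 2.7 * 10.3 * 0.4562
Vout = 12.687 mV

12.687 mV


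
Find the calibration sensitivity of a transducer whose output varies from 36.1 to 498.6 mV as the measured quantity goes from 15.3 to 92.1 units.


Sensitivity = (y2 - y1) / (x2 - x1).
S = (498.6 - 36.1) / (92.1 - 15.3)
S = 462.5 / 76.8
S = 6.0221 mV/unit

6.0221 mV/unit


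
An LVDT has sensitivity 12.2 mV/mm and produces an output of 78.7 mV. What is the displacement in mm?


Displacement = Vout / sensitivity.
d = 78.7 / 12.2
d = 6.451 mm

6.451 mm


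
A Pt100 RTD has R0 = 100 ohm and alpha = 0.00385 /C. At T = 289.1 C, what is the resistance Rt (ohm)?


The RTD equation: Rt = R0 * (1 + alpha * T).
Rt = 100 * (1 + 0.00385 * 289.1)
Rt = 100 * (1 + 1.113035)
Rt = 100 * 2.113035
Rt = 211.303 ohm

211.303 ohm


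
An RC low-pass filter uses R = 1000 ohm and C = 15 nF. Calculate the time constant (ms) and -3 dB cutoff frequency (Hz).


Time constant: tau = R * C.
tau = 1000 * 1.50e-08 = 1.5e-05 s
tau = 0.015 ms
Cutoff frequency: fc = 1 / (2*pi*R*C).
fc = 1 / (2*pi*1.5e-05) = 10610.33 Hz

tau = 0.015 ms, fc = 10610.33 Hz


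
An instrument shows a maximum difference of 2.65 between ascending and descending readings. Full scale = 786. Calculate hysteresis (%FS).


Hysteresis = (max difference / full scale) * 100%.
H = (2.65 / 786) * 100
H = 0.337 %FS

0.337 %FS


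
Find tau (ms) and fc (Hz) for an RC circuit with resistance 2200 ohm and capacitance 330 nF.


Time constant: tau = R * C.
tau = 2200 * 3.30e-07 = 0.000726 s
tau = 0.726 ms
Cutoff frequency: fc = 1 / (2*pi*R*C).
fc = 1 / (2*pi*0.000726) = 219.22 Hz

tau = 0.726 ms, fc = 219.22 Hz


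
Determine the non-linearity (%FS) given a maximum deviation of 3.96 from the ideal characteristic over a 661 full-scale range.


Linearity error = (max deviation / full scale) * 100%.
Linearity = (3.96 / 661) * 100
Linearity = 0.599 %FS

0.599 %FS


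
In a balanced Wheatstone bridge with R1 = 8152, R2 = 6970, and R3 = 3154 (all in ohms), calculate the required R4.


At balance: R1*R4 = R2*R3, so R4 = R2*R3/R1.
R4 = 6970 * 3154 / 8152
R4 = 21983380 / 8152
R4 = 2696.69 ohm

2696.69 ohm


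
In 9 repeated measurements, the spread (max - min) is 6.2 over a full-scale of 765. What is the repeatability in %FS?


Repeatability = (spread / full scale) * 100%.
R = (6.2 / 765) * 100
R = 0.81 %FS

0.81 %FS


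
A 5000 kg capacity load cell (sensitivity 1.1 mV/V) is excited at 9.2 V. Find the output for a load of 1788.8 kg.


Vout = rated_output * Vex * (load / capacity).
Vout = 1.1 * 9.2 * (1788.8 / 5000)
Vout = 1.1 * 9.2 * 0.35776
Vout = 3.621 mV

3.621 mV


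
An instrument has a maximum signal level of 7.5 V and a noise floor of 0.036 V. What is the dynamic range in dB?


Dynamic range = 20 * log10(Vmax / Vnoise).
DR = 20 * log10(7.5 / 0.036)
DR = 20 * log10(208.33)
DR = 46.38 dB

46.38 dB


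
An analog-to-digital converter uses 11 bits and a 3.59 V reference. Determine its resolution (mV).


The resolution (LSB) of an ADC is Vref / 2^n.
LSB = 3.59 / 2^11
LSB = 3.59 / 2048
LSB = 0.00175293 V = 1.75292969 mV

1.75292969 mV


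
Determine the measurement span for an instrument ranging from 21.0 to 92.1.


Span = upper range - lower range.
Span = 92.1 - (21.0)
Span = 71.1

71.1


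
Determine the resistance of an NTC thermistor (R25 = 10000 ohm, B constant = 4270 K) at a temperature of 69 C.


NTC thermistor equation: Rt = R25 * exp(B * (1/T - 1/T25)).
T in Kelvin: 342.15 K, T25 = 298.15 K
1/T - 1/T25 = 1/342.15 - 1/298.15 = -0.00043132
B * (1/T - 1/T25) = 4270 * -0.00043132 = -1.8417
Rt = 10000 * exp(-1.8417) = 1585.4 ohm

1585.4 ohm


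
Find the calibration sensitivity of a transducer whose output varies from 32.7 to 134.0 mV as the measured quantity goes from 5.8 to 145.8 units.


Sensitivity = (y2 - y1) / (x2 - x1).
S = (134.0 - 32.7) / (145.8 - 5.8)
S = 101.3 / 140.0
S = 0.7236 mV/unit

0.7236 mV/unit


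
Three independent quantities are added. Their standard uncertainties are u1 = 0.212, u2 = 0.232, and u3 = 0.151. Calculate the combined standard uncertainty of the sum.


For a sum of independent quantities, uc = sqrt(u1^2 + u2^2 + u3^2).
uc = sqrt(0.212^2 + 0.232^2 + 0.151^2)
uc = sqrt(0.044944 + 0.053824 + 0.022801)
uc = 0.3487

0.3487


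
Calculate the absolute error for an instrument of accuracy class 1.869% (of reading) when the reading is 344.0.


Absolute error = (accuracy% / 100) * reading.
Error = (1.869 / 100) * 344.0
Error = 0.01869 * 344.0
Error = 6.4294

6.4294


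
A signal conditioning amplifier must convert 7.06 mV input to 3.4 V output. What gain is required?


Gain = Vout / Vin (converting to same units).
G = 3.4 V / 7.06 mV
G = 3400.0 mV / 7.06 mV
G = 481.59

481.59


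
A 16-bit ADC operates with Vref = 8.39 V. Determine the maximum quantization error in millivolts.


The maximum quantization error is +/- LSB/2.
LSB = Vref / 2^n = 8.39 / 65536 = 0.00012802 V
Max error = LSB / 2 = 0.00012802 / 2 = 6.401e-05 V
Max error = 0.064 mV

0.064 mV


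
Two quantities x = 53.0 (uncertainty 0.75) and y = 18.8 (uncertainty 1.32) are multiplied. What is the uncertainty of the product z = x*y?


For a product z = x*y, the relative uncertainty is:
uz/z = sqrt((ux/x)^2 + (uy/y)^2)
Relative uncertainties: ux/x = 0.75/53.0 = 0.014151
uy/y = 1.32/18.8 = 0.070213
z = 53.0 * 18.8 = 996.4
uz = 996.4 * sqrt(0.014151^2 + 0.070213^2) = 71.367

71.367


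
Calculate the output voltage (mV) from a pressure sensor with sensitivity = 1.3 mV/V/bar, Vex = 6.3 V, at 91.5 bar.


Output = sensitivity * Vex * P.
Vout = 1.3 * 6.3 * 91.5
Vout = 8.19 * 91.5
Vout = 749.38 mV

749.38 mV


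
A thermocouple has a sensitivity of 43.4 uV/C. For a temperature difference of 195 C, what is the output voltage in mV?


The thermocouple output V = sensitivity * dT.
V = 43.4 uV/C * 195 C
V = 8463.0 uV
V = 8.463 mV

8.463 mV


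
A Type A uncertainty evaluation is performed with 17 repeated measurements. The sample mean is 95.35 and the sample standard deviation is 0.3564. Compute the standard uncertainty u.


The standard uncertainty for Type A evaluation is u = s / sqrt(n).
u = 0.3564 / sqrt(17)
u = 0.3564 / 4.1231
u = 0.0864

0.0864


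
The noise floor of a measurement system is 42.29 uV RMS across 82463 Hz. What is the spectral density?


Noise spectral density = Vrms / sqrt(BW).
NSD = 42.29 / sqrt(82463)
NSD = 42.29 / 287.1637
NSD = 0.1473 uV/sqrt(Hz)

0.1473 uV/sqrt(Hz)


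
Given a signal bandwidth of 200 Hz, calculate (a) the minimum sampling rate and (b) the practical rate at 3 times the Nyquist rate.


By Nyquist theorem, fs_min = 2 * fmax.
fs_min = 2 * 200 = 400 Hz
Practical rate = 3 * fs_min = 3 * 400 = 1200 Hz

fs_min = 400 Hz, fs_practical = 1200 Hz


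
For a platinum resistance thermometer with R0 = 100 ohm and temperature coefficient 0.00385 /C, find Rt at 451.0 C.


The RTD equation: Rt = R0 * (1 + alpha * T).
Rt = 100 * (1 + 0.00385 * 451.0)
Rt = 100 * (1 + 1.73635)
Rt = 100 * 2.73635
Rt = 273.635 ohm

273.635 ohm


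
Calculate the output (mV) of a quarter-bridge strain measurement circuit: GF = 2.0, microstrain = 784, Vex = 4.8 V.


Quarter bridge output: Vout = (GF * epsilon * Vex) / 4.
Vout = (2.0 * 784e-6 * 4.8) / 4
Vout = 0.0075264 / 4 V
Vout = 0.0018816 V = 1.8816 mV

1.8816 mV


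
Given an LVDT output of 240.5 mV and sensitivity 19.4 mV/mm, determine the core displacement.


Displacement = Vout / sensitivity.
d = 240.5 / 19.4
d = 12.397 mm

12.397 mm


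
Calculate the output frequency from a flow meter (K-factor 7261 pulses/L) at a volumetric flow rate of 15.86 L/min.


Frequency = K * Q / 60 (converting L/min to L/s).
f = 7261 * 15.86 / 60
f = 115159.46 / 60
f = 1919.32 Hz

1919.32 Hz


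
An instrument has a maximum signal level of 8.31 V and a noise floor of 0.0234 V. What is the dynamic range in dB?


Dynamic range = 20 * log10(Vmax / Vnoise).
DR = 20 * log10(8.31 / 0.0234)
DR = 20 * log10(355.13)
DR = 51.01 dB

51.01 dB


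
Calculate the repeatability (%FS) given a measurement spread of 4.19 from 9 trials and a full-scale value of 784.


Repeatability = (spread / full scale) * 100%.
R = (4.19 / 784) * 100
R = 0.534 %FS

0.534 %FS


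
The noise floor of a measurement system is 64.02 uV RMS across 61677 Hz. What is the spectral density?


Noise spectral density = Vrms / sqrt(BW).
NSD = 64.02 / sqrt(61677)
NSD = 64.02 / 248.3485
NSD = 0.2578 uV/sqrt(Hz)

0.2578 uV/sqrt(Hz)


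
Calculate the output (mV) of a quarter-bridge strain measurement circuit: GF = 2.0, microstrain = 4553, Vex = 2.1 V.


Quarter bridge output: Vout = (GF * epsilon * Vex) / 4.
Vout = (2.0 * 4553e-6 * 2.1) / 4
Vout = 0.0191226 / 4 V
Vout = 0.00478065 V = 4.7806 mV

4.7806 mV


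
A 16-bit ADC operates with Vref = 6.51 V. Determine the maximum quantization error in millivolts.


The maximum quantization error is +/- LSB/2.
LSB = Vref / 2^n = 6.51 / 65536 = 9.933e-05 V
Max error = LSB / 2 = 9.933e-05 / 2 = 4.967e-05 V
Max error = 0.0497 mV

0.0497 mV


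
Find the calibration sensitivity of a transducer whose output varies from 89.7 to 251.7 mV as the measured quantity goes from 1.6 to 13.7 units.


Sensitivity = (y2 - y1) / (x2 - x1).
S = (251.7 - 89.7) / (13.7 - 1.6)
S = 162.0 / 12.1
S = 13.3884 mV/unit

13.3884 mV/unit


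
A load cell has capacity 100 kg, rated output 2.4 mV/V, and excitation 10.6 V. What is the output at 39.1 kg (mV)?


Vout = rated_output * Vex * (load / capacity).
Vout = 2.4 * 10.6 * (39.1 / 100)
Vout = 2.4 * 10.6 * 0.391
Vout = 9.947 mV

9.947 mV


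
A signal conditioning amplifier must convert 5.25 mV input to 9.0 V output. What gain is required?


Gain = Vout / Vin (converting to same units).
G = 9.0 V / 5.25 mV
G = 9000.0 mV / 5.25 mV
G = 1714.29

1714.29


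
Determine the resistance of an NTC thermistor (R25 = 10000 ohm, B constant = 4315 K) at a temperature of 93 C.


NTC thermistor equation: Rt = R25 * exp(B * (1/T - 1/T25)).
T in Kelvin: 366.15 K, T25 = 298.15 K
1/T - 1/T25 = 1/366.15 - 1/298.15 = -0.0006229
B * (1/T - 1/T25) = 4315 * -0.0006229 = -2.6878
Rt = 10000 * exp(-2.6878) = 680.3 ohm

680.3 ohm


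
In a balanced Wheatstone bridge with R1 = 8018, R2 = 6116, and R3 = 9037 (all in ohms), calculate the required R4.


At balance: R1*R4 = R2*R3, so R4 = R2*R3/R1.
R4 = 6116 * 9037 / 8018
R4 = 55270292 / 8018
R4 = 6893.28 ohm

6893.28 ohm


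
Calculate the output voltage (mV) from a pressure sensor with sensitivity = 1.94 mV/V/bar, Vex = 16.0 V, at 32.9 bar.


Output = sensitivity * Vex * P.
Vout = 1.94 * 16.0 * 32.9
Vout = 31.04 * 32.9
Vout = 1021.22 mV

1021.22 mV


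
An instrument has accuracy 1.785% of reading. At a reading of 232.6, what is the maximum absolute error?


Absolute error = (accuracy% / 100) * reading.
Error = (1.785 / 100) * 232.6
Error = 0.01785 * 232.6
Error = 4.1519

4.1519


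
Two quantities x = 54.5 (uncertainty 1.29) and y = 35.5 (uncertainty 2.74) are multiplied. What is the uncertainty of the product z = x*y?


For a product z = x*y, the relative uncertainty is:
uz/z = sqrt((ux/x)^2 + (uy/y)^2)
Relative uncertainties: ux/x = 1.29/54.5 = 0.02367
uy/y = 2.74/35.5 = 0.077183
z = 54.5 * 35.5 = 1934.8
uz = 1934.8 * sqrt(0.02367^2 + 0.077183^2) = 156.194

156.194


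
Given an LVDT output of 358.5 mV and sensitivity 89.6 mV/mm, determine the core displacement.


Displacement = Vout / sensitivity.
d = 358.5 / 89.6
d = 4.001 mm

4.001 mm


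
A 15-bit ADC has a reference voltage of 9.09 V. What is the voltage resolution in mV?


The resolution (LSB) of an ADC is Vref / 2^n.
LSB = 9.09 / 2^15
LSB = 9.09 / 32768
LSB = 0.0002774 V = 0.27740479 mV

0.27740479 mV


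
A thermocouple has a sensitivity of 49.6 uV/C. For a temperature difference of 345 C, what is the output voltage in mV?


The thermocouple output V = sensitivity * dT.
V = 49.6 uV/C * 345 C
V = 17112.0 uV
V = 17.112 mV

17.112 mV


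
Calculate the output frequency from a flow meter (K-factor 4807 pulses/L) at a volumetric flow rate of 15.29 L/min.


Frequency = K * Q / 60 (converting L/min to L/s).
f = 4807 * 15.29 / 60
f = 73499.03 / 60
f = 1224.98 Hz

1224.98 Hz


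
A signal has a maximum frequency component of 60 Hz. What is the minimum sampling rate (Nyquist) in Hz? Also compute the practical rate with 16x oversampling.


By Nyquist theorem, fs_min = 2 * fmax.
fs_min = 2 * 60 = 120 Hz
Practical rate = 16 * fs_min = 16 * 120 = 1920 Hz

fs_min = 120 Hz, fs_practical = 1920 Hz


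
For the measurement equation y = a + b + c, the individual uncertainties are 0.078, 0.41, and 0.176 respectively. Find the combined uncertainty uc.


For a sum of independent quantities, uc = sqrt(u1^2 + u2^2 + u3^2).
uc = sqrt(0.078^2 + 0.41^2 + 0.176^2)
uc = sqrt(0.006084 + 0.1681 + 0.030976)
uc = 0.4529

0.4529


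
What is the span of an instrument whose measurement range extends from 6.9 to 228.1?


Span = upper range - lower range.
Span = 228.1 - (6.9)
Span = 221.2

221.2


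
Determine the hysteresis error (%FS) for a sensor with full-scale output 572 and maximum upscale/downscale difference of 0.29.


Hysteresis = (max difference / full scale) * 100%.
H = (0.29 / 572) * 100
H = 0.051 %FS

0.051 %FS


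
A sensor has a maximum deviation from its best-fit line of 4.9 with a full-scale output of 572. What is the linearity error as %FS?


Linearity error = (max deviation / full scale) * 100%.
Linearity = (4.9 / 572) * 100
Linearity = 0.857 %FS

0.857 %FS


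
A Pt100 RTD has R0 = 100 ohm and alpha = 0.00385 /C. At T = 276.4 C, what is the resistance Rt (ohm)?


The RTD equation: Rt = R0 * (1 + alpha * T).
Rt = 100 * (1 + 0.00385 * 276.4)
Rt = 100 * (1 + 1.06414)
Rt = 100 * 2.06414
Rt = 206.414 ohm

206.414 ohm


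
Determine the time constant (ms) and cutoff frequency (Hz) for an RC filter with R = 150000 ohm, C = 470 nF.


Time constant: tau = R * C.
tau = 150000 * 4.70e-07 = 0.0705 s
tau = 70.5 ms
Cutoff frequency: fc = 1 / (2*pi*R*C).
fc = 1 / (2*pi*0.0705) = 2.26 Hz

tau = 70.5 ms, fc = 2.26 Hz


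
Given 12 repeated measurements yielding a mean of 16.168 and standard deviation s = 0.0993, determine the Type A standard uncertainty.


The standard uncertainty for Type A evaluation is u = s / sqrt(n).
u = 0.0993 / sqrt(12)
u = 0.0993 / 3.4641
u = 0.0287

0.0287


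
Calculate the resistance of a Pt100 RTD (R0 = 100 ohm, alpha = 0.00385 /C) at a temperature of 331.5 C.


The RTD equation: Rt = R0 * (1 + alpha * T).
Rt = 100 * (1 + 0.00385 * 331.5)
Rt = 100 * (1 + 1.276275)
Rt = 100 * 2.276275
Rt = 227.627 ohm

227.627 ohm


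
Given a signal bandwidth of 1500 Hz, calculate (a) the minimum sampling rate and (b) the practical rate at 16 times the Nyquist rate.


By Nyquist theorem, fs_min = 2 * fmax.
fs_min = 2 * 1500 = 3000 Hz
Practical rate = 16 * fs_min = 16 * 3000 = 48000 Hz

fs_min = 3000 Hz, fs_practical = 48000 Hz


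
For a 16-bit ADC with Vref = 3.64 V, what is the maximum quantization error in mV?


The maximum quantization error is +/- LSB/2.
LSB = Vref / 2^n = 3.64 / 65536 = 5.554e-05 V
Max error = LSB / 2 = 5.554e-05 / 2 = 2.777e-05 V
Max error = 0.0278 mV

0.0278 mV


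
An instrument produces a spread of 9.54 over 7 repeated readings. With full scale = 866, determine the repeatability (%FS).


Repeatability = (spread / full scale) * 100%.
R = (9.54 / 866) * 100
R = 1.102 %FS

1.102 %FS


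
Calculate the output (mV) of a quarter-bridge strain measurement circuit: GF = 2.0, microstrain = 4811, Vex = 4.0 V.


Quarter bridge output: Vout = (GF * epsilon * Vex) / 4.
Vout = (2.0 * 4811e-6 * 4.0) / 4
Vout = 0.038488 / 4 V
Vout = 0.009622 V = 9.622 mV

9.622 mV


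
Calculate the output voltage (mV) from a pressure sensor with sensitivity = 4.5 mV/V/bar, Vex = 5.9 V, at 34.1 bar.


Output = sensitivity * Vex * P.
Vout = 4.5 * 5.9 * 34.1
Vout = 26.55 * 34.1
Vout = 905.36 mV

905.36 mV


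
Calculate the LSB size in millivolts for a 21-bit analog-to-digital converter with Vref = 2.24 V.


The resolution (LSB) of an ADC is Vref / 2^n.
LSB = 2.24 / 2^21
LSB = 2.24 / 2097152
LSB = 1.07e-06 V = 0.00106812 mV

0.00106812 mV


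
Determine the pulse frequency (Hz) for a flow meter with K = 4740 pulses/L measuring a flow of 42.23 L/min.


Frequency = K * Q / 60 (converting L/min to L/s).
f = 4740 * 42.23 / 60
f = 200170.2 / 60
f = 3336.17 Hz

3336.17 Hz


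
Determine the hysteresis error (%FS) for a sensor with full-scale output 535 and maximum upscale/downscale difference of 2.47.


Hysteresis = (max difference / full scale) * 100%.
H = (2.47 / 535) * 100
H = 0.462 %FS

0.462 %FS


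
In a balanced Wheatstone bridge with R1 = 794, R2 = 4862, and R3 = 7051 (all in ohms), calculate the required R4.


At balance: R1*R4 = R2*R3, so R4 = R2*R3/R1.
R4 = 4862 * 7051 / 794
R4 = 34281962 / 794
R4 = 43176.27 ohm

43176.27 ohm


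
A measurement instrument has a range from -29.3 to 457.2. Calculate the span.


Span = upper range - lower range.
Span = 457.2 - (-29.3)
Span = 486.5

486.5


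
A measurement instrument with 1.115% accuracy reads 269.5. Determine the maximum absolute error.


Absolute error = (accuracy% / 100) * reading.
Error = (1.115 / 100) * 269.5
Error = 0.01115 * 269.5
Error = 3.0049

3.0049


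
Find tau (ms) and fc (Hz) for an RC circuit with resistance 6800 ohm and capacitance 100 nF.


Time constant: tau = R * C.
tau = 6800 * 1.00e-07 = 0.00068 s
tau = 0.68 ms
Cutoff frequency: fc = 1 / (2*pi*R*C).
fc = 1 / (2*pi*0.00068) = 234.05 Hz

tau = 0.68 ms, fc = 234.05 Hz


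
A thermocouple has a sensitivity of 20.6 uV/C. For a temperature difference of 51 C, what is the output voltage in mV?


The thermocouple output V = sensitivity * dT.
V = 20.6 uV/C * 51 C
V = 1050.6 uV
V = 1.051 mV

1.051 mV


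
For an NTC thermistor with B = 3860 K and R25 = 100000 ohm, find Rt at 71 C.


NTC thermistor equation: Rt = R25 * exp(B * (1/T - 1/T25)).
T in Kelvin: 344.15 K, T25 = 298.15 K
1/T - 1/T25 = 1/344.15 - 1/298.15 = -0.00044831
B * (1/T - 1/T25) = 3860 * -0.00044831 = -1.7305
Rt = 100000 * exp(-1.7305) = 17720.2 ohm

17720.2 ohm


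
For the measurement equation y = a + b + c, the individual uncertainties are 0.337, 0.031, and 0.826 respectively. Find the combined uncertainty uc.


For a sum of independent quantities, uc = sqrt(u1^2 + u2^2 + u3^2).
uc = sqrt(0.337^2 + 0.031^2 + 0.826^2)
uc = sqrt(0.113569 + 0.000961 + 0.682276)
uc = 0.8926

0.8926


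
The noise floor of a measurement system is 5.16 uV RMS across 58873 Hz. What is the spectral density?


Noise spectral density = Vrms / sqrt(BW).
NSD = 5.16 / sqrt(58873)
NSD = 5.16 / 242.6376
NSD = 0.0213 uV/sqrt(Hz)

0.0213 uV/sqrt(Hz)


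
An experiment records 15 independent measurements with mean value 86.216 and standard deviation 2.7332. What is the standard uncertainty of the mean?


The standard uncertainty for Type A evaluation is u = s / sqrt(n).
u = 2.7332 / sqrt(15)
u = 2.7332 / 3.873
u = 0.7057

0.7057


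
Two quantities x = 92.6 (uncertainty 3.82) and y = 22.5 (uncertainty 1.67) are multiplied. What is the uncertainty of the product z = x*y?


For a product z = x*y, the relative uncertainty is:
uz/z = sqrt((ux/x)^2 + (uy/y)^2)
Relative uncertainties: ux/x = 3.82/92.6 = 0.041253
uy/y = 1.67/22.5 = 0.074222
z = 92.6 * 22.5 = 2083.5
uz = 2083.5 * sqrt(0.041253^2 + 0.074222^2) = 176.922

176.922


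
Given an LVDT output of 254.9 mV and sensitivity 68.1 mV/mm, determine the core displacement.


Displacement = Vout / sensitivity.
d = 254.9 / 68.1
d = 3.743 mm

3.743 mm


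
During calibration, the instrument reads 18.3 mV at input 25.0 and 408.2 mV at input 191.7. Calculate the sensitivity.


Sensitivity = (y2 - y1) / (x2 - x1).
S = (408.2 - 18.3) / (191.7 - 25.0)
S = 389.9 / 166.7
S = 2.3389 mV/unit

2.3389 mV/unit


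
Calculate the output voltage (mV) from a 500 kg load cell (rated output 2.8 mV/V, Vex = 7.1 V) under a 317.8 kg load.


Vout = rated_output * Vex * (load / capacity).
Vout = 2.8 * 7.1 * (317.8 / 500)
Vout = 2.8 * 7.1 * 0.6356
Vout = 12.636 mV

12.636 mV


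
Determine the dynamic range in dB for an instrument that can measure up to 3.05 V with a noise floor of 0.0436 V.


Dynamic range = 20 * log10(Vmax / Vnoise).
DR = 20 * log10(3.05 / 0.0436)
DR = 20 * log10(69.95)
DR = 36.9 dB

36.9 dB


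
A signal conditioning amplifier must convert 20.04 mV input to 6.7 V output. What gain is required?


Gain = Vout / Vin (converting to same units).
G = 6.7 V / 20.04 mV
G = 6700.0 mV / 20.04 mV
G = 334.33

334.33


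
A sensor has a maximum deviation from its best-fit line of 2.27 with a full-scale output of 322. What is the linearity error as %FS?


Linearity error = (max deviation / full scale) * 100%.
Linearity = (2.27 / 322) * 100
Linearity = 0.705 %FS

0.705 %FS


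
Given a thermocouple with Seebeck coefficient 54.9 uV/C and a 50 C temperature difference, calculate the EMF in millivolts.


The thermocouple output V = sensitivity * dT.
V = 54.9 uV/C * 50 C
V = 2745.0 uV
V = 2.745 mV

2.745 mV


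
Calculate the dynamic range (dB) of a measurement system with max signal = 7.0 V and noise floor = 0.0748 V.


Dynamic range = 20 * log10(Vmax / Vnoise).
DR = 20 * log10(7.0 / 0.0748)
DR = 20 * log10(93.58)
DR = 39.42 dB

39.42 dB


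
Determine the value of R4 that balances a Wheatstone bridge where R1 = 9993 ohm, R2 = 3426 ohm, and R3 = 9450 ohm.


At balance: R1*R4 = R2*R3, so R4 = R2*R3/R1.
R4 = 3426 * 9450 / 9993
R4 = 32375700 / 9993
R4 = 3239.84 ohm

3239.84 ohm


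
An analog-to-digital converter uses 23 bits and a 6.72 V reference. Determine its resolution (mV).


The resolution (LSB) of an ADC is Vref / 2^n.
LSB = 6.72 / 2^23
LSB = 6.72 / 8388608
LSB = 8e-07 V = 0.00080109 mV

0.00080109 mV


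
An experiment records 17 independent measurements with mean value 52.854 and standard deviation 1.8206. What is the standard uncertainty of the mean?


The standard uncertainty for Type A evaluation is u = s / sqrt(n).
u = 1.8206 / sqrt(17)
u = 1.8206 / 4.1231
u = 0.4416

0.4416


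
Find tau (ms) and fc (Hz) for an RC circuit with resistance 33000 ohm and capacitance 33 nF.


Time constant: tau = R * C.
tau = 33000 * 3.30e-08 = 0.001089 s
tau = 1.089 ms
Cutoff frequency: fc = 1 / (2*pi*R*C).
fc = 1 / (2*pi*0.001089) = 146.15 Hz

tau = 1.089 ms, fc = 146.15 Hz


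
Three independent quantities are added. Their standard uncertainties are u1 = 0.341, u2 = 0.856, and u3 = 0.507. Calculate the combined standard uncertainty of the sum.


For a sum of independent quantities, uc = sqrt(u1^2 + u2^2 + u3^2).
uc = sqrt(0.341^2 + 0.856^2 + 0.507^2)
uc = sqrt(0.116281 + 0.732736 + 0.257049)
uc = 1.0517

1.0517


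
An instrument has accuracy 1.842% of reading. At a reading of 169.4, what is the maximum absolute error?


Absolute error = (accuracy% / 100) * reading.
Error = (1.842 / 100) * 169.4
Error = 0.01842 * 169.4
Error = 3.1203

3.1203


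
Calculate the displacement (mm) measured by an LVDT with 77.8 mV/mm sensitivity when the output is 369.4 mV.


Displacement = Vout / sensitivity.
d = 369.4 / 77.8
d = 4.748 mm

4.748 mm


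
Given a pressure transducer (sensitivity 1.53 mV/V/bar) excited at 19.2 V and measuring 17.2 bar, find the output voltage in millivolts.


Output = sensitivity * Vex * P.
Vout = 1.53 * 19.2 * 17.2
Vout = 29.376 * 17.2
Vout = 505.27 mV

505.27 mV


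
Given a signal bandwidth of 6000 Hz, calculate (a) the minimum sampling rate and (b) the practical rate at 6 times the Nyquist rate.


By Nyquist theorem, fs_min = 2 * fmax.
fs_min = 2 * 6000 = 12000 Hz
Practical rate = 6 * fs_min = 6 * 12000 = 72000 Hz

fs_min = 12000 Hz, fs_practical = 72000 Hz


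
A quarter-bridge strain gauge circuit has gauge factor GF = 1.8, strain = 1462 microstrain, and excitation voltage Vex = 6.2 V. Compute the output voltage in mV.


Quarter bridge output: Vout = (GF * epsilon * Vex) / 4.
Vout = (1.8 * 1462e-6 * 6.2) / 4
Vout = 0.01631592 / 4 V
Vout = 0.00407898 V = 4.079 mV

4.079 mV


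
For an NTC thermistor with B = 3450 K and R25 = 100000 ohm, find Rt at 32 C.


NTC thermistor equation: Rt = R25 * exp(B * (1/T - 1/T25)).
T in Kelvin: 305.15 K, T25 = 298.15 K
1/T - 1/T25 = 1/305.15 - 1/298.15 = -7.694e-05
B * (1/T - 1/T25) = 3450 * -7.694e-05 = -0.2654
Rt = 100000 * exp(-0.2654) = 76686.7 ohm

76686.7 ohm


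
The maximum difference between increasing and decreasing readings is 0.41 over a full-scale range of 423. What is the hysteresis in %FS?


Hysteresis = (max difference / full scale) * 100%.
H = (0.41 / 423) * 100
H = 0.097 %FS

0.097 %FS


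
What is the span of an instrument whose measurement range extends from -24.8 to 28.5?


Span = upper range - lower range.
Span = 28.5 - (-24.8)
Span = 53.3

53.3


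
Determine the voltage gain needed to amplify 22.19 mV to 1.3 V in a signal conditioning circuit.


Gain = Vout / Vin (converting to same units).
G = 1.3 V / 22.19 mV
G = 1300.0 mV / 22.19 mV
G = 58.58

58.58


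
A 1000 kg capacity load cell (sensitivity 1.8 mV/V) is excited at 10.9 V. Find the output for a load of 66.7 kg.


Vout = rated_output * Vex * (load / capacity).
Vout = 1.8 * 10.9 * (66.7 / 1000)
Vout = 1.8 * 10.9 * 0.0667
Vout = 1.309 mV

1.309 mV


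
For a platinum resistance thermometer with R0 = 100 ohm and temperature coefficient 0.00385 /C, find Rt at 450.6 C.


The RTD equation: Rt = R0 * (1 + alpha * T).
Rt = 100 * (1 + 0.00385 * 450.6)
Rt = 100 * (1 + 1.73481)
Rt = 100 * 2.73481
Rt = 273.481 ohm

273.481 ohm


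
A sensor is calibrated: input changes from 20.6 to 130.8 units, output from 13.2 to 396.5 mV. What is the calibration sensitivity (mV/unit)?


Sensitivity = (y2 - y1) / (x2 - x1).
S = (396.5 - 13.2) / (130.8 - 20.6)
S = 383.3 / 110.2
S = 3.4782 mV/unit

3.4782 mV/unit


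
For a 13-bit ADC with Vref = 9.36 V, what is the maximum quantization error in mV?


The maximum quantization error is +/- LSB/2.
LSB = Vref / 2^n = 9.36 / 8192 = 0.00114258 V
Max error = LSB / 2 = 0.00114258 / 2 = 0.00057129 V
Max error = 0.5713 mV

0.5713 mV


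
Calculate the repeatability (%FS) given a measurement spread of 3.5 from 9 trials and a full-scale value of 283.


Repeatability = (spread / full scale) * 100%.
R = (3.5 / 283) * 100
R = 1.237 %FS

1.237 %FS


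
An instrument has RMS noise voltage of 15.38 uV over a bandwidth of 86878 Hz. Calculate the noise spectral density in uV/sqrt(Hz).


Noise spectral density = Vrms / sqrt(BW).
NSD = 15.38 / sqrt(86878)
NSD = 15.38 / 294.7507
NSD = 0.0522 uV/sqrt(Hz)

0.0522 uV/sqrt(Hz)


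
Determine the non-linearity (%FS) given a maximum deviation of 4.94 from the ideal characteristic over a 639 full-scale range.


Linearity error = (max deviation / full scale) * 100%.
Linearity = (4.94 / 639) * 100
Linearity = 0.773 %FS

0.773 %FS


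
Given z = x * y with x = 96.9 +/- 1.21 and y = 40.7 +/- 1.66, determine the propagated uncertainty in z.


For a product z = x*y, the relative uncertainty is:
uz/z = sqrt((ux/x)^2 + (uy/y)^2)
Relative uncertainties: ux/x = 1.21/96.9 = 0.012487
uy/y = 1.66/40.7 = 0.040786
z = 96.9 * 40.7 = 3943.8
uz = 3943.8 * sqrt(0.012487^2 + 0.040786^2) = 168.224

168.224


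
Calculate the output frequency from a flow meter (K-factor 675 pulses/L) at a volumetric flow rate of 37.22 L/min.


Frequency = K * Q / 60 (converting L/min to L/s).
f = 675 * 37.22 / 60
f = 25123.5 / 60
f = 418.73 Hz

418.73 Hz


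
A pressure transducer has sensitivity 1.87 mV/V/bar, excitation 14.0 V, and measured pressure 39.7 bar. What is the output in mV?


Output = sensitivity * Vex * P.
Vout = 1.87 * 14.0 * 39.7
Vout = 26.18 * 39.7
Vout = 1039.35 mV

1039.35 mV


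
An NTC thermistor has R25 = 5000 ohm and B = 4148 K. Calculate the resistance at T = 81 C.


NTC thermistor equation: Rt = R25 * exp(B * (1/T - 1/T25)).
T in Kelvin: 354.15 K, T25 = 298.15 K
1/T - 1/T25 = 1/354.15 - 1/298.15 = -0.00053035
B * (1/T - 1/T25) = 4148 * -0.00053035 = -2.1999
Rt = 5000 * exp(-2.1999) = 554.1 ohm

554.1 ohm


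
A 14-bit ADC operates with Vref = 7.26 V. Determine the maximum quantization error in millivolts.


The maximum quantization error is +/- LSB/2.
LSB = Vref / 2^n = 7.26 / 16384 = 0.00044312 V
Max error = LSB / 2 = 0.00044312 / 2 = 0.00022156 V
Max error = 0.2216 mV

0.2216 mV


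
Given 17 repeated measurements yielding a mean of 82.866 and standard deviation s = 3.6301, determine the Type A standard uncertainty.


The standard uncertainty for Type A evaluation is u = s / sqrt(n).
u = 3.6301 / sqrt(17)
u = 3.6301 / 4.1231
u = 0.8804

0.8804


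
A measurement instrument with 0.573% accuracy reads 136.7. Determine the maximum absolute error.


Absolute error = (accuracy% / 100) * reading.
Error = (0.573 / 100) * 136.7
Error = 0.00573 * 136.7
Error = 0.7833

0.7833


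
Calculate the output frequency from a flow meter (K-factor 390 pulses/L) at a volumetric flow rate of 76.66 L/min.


Frequency = K * Q / 60 (converting L/min to L/s).
f = 390 * 76.66 / 60
f = 29897.4 / 60
f = 498.29 Hz

498.29 Hz


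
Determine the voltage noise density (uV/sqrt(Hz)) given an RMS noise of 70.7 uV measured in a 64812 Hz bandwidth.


Noise spectral density = Vrms / sqrt(BW).
NSD = 70.7 / sqrt(64812)
NSD = 70.7 / 254.582
NSD = 0.2777 uV/sqrt(Hz)

0.2777 uV/sqrt(Hz)


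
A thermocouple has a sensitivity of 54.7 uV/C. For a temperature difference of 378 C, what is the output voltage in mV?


The thermocouple output V = sensitivity * dT.
V = 54.7 uV/C * 378 C
V = 20676.6 uV
V = 20.677 mV

20.677 mV


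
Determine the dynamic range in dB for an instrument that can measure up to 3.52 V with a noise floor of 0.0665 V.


Dynamic range = 20 * log10(Vmax / Vnoise).
DR = 20 * log10(3.52 / 0.0665)
DR = 20 * log10(52.93)
DR = 34.47 dB

34.47 dB


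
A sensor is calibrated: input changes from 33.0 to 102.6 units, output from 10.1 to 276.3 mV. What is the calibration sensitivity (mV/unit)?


Sensitivity = (y2 - y1) / (x2 - x1).
S = (276.3 - 10.1) / (102.6 - 33.0)
S = 266.2 / 69.6
S = 3.8247 mV/unit

3.8247 mV/unit


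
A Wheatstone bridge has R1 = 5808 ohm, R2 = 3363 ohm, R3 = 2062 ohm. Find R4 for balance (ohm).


At balance: R1*R4 = R2*R3, so R4 = R2*R3/R1.
R4 = 3363 * 2062 / 5808
R4 = 6934506 / 5808
R4 = 1193.96 ohm

1193.96 ohm


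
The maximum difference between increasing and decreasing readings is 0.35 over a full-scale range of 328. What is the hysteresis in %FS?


Hysteresis = (max difference / full scale) * 100%.
H = (0.35 / 328) * 100
H = 0.107 %FS

0.107 %FS


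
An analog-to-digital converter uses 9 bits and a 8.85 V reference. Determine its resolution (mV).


The resolution (LSB) of an ADC is Vref / 2^n.
LSB = 8.85 / 2^9
LSB = 8.85 / 512
LSB = 0.01728516 V = 17.28515625 mV

17.28515625 mV


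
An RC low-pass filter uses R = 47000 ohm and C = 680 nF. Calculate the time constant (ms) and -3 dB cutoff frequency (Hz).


Time constant: tau = R * C.
tau = 47000 * 6.80e-07 = 0.03196 s
tau = 31.96 ms
Cutoff frequency: fc = 1 / (2*pi*R*C).
fc = 1 / (2*pi*0.03196) = 4.98 Hz

tau = 31.96 ms, fc = 4.98 Hz


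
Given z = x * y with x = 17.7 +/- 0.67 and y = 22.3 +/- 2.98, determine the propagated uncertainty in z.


For a product z = x*y, the relative uncertainty is:
uz/z = sqrt((ux/x)^2 + (uy/y)^2)
Relative uncertainties: ux/x = 0.67/17.7 = 0.037853
uy/y = 2.98/22.3 = 0.133632
z = 17.7 * 22.3 = 394.7
uz = 394.7 * sqrt(0.037853^2 + 0.133632^2) = 54.821

54.821


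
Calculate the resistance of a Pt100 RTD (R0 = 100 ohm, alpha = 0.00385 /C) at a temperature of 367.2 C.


The RTD equation: Rt = R0 * (1 + alpha * T).
Rt = 100 * (1 + 0.00385 * 367.2)
Rt = 100 * (1 + 1.41372)
Rt = 100 * 2.41372
Rt = 241.372 ohm

241.372 ohm


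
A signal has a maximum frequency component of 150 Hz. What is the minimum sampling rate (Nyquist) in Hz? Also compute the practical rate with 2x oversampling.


By Nyquist theorem, fs_min = 2 * fmax.
fs_min = 2 * 150 = 300 Hz
Practical rate = 2 * fs_min = 2 * 300 = 600 Hz

fs_min = 300 Hz, fs_practical = 600 Hz


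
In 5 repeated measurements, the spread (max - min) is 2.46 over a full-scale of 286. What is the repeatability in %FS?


Repeatability = (spread / full scale) * 100%.
R = (2.46 / 286) * 100
R = 0.86 %FS

0.86 %FS


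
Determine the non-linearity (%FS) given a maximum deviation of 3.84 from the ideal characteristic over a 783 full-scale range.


Linearity error = (max deviation / full scale) * 100%.
Linearity = (3.84 / 783) * 100
Linearity = 0.49 %FS

0.49 %FS


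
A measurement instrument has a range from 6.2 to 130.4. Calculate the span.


Span = upper range - lower range.
Span = 130.4 - (6.2)
Span = 124.2

124.2


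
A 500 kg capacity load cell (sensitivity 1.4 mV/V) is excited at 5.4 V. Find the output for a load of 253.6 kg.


Vout = rated_output * Vex * (load / capacity).
Vout = 1.4 * 5.4 * (253.6 / 500)
Vout = 1.4 * 5.4 * 0.5072
Vout = 3.834 mV

3.834 mV


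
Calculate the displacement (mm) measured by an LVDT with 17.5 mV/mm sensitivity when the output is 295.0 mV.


Displacement = Vout / sensitivity.
d = 295.0 / 17.5
d = 16.857 mm

16.857 mm


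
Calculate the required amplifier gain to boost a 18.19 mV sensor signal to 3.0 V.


Gain = Vout / Vin (converting to same units).
G = 3.0 V / 18.19 mV
G = 3000.0 mV / 18.19 mV
G = 164.93

164.93


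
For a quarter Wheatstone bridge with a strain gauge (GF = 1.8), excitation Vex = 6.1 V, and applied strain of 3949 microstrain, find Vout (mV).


Quarter bridge output: Vout = (GF * epsilon * Vex) / 4.
Vout = (1.8 * 3949e-6 * 6.1) / 4
Vout = 0.04336002 / 4 V
Vout = 0.01084 V = 10.84 mV

10.84 mV


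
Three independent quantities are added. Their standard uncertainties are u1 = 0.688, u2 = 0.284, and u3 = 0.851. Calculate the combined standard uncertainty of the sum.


For a sum of independent quantities, uc = sqrt(u1^2 + u2^2 + u3^2).
uc = sqrt(0.688^2 + 0.284^2 + 0.851^2)
uc = sqrt(0.473344 + 0.080656 + 0.724201)
uc = 1.1306

1.1306


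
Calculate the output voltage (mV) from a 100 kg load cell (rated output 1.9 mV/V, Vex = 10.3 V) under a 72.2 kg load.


Vout = rated_output * Vex * (load / capacity).
Vout = 1.9 * 10.3 * (72.2 / 100)
Vout = 1.9 * 10.3 * 0.722
Vout = 14.13 mV

14.13 mV


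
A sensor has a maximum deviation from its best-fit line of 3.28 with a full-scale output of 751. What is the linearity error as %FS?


Linearity error = (max deviation / full scale) * 100%.
Linearity = (3.28 / 751) * 100
Linearity = 0.437 %FS

0.437 %FS


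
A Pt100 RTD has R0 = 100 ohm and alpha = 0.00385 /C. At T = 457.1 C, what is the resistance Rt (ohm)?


The RTD equation: Rt = R0 * (1 + alpha * T).
Rt = 100 * (1 + 0.00385 * 457.1)
Rt = 100 * (1 + 1.759835)
Rt = 100 * 2.759835
Rt = 275.983 ohm

275.983 ohm


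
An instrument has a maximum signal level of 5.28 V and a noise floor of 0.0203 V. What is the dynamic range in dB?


Dynamic range = 20 * log10(Vmax / Vnoise).
DR = 20 * log10(5.28 / 0.0203)
DR = 20 * log10(260.1)
DR = 48.3 dB

48.3 dB


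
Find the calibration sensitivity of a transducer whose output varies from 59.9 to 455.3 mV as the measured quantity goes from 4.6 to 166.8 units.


Sensitivity = (y2 - y1) / (x2 - x1).
S = (455.3 - 59.9) / (166.8 - 4.6)
S = 395.4 / 162.2
S = 2.4377 mV/unit

2.4377 mV/unit


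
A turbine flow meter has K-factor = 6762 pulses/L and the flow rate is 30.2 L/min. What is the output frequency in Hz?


Frequency = K * Q / 60 (converting L/min to L/s).
f = 6762 * 30.2 / 60
f = 204212.4 / 60
f = 3403.54 Hz

3403.54 Hz


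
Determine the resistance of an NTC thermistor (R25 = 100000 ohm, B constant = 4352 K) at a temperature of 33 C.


NTC thermistor equation: Rt = R25 * exp(B * (1/T - 1/T25)).
T in Kelvin: 306.15 K, T25 = 298.15 K
1/T - 1/T25 = 1/306.15 - 1/298.15 = -8.764e-05
B * (1/T - 1/T25) = 4352 * -8.764e-05 = -0.3814
Rt = 100000 * exp(-0.3814) = 68288.7 ohm

68288.7 ohm


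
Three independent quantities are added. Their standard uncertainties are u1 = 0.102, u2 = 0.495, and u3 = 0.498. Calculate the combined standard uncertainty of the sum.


For a sum of independent quantities, uc = sqrt(u1^2 + u2^2 + u3^2).
uc = sqrt(0.102^2 + 0.495^2 + 0.498^2)
uc = sqrt(0.010404 + 0.245025 + 0.248004)
uc = 0.7095

0.7095


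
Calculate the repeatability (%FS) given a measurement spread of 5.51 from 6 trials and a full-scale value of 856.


Repeatability = (spread / full scale) * 100%.
R = (5.51 / 856) * 100
R = 0.644 %FS

0.644 %FS


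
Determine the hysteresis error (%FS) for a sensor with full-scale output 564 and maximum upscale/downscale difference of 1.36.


Hysteresis = (max difference / full scale) * 100%.
H = (1.36 / 564) * 100
H = 0.241 %FS

0.241 %FS


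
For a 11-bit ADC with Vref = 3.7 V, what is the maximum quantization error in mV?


The maximum quantization error is +/- LSB/2.
LSB = Vref / 2^n = 3.7 / 2048 = 0.00180664 V
Max error = LSB / 2 = 0.00180664 / 2 = 0.00090332 V
Max error = 0.9033 mV

0.9033 mV


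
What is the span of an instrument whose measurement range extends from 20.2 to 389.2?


Span = upper range - lower range.
Span = 389.2 - (20.2)
Span = 369.0

369.0


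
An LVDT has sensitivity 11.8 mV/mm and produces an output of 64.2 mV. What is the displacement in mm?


Displacement = Vout / sensitivity.
d = 64.2 / 11.8
d = 5.441 mm

5.441 mm


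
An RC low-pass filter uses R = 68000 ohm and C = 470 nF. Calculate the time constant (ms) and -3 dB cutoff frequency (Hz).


Time constant: tau = R * C.
tau = 68000 * 4.70e-07 = 0.03196 s
tau = 31.96 ms
Cutoff frequency: fc = 1 / (2*pi*R*C).
fc = 1 / (2*pi*0.03196) = 4.98 Hz

tau = 31.96 ms, fc = 4.98 Hz


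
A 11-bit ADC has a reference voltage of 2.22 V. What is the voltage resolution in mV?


The resolution (LSB) of an ADC is Vref / 2^n.
LSB = 2.22 / 2^11
LSB = 2.22 / 2048
LSB = 0.00108398 V = 1.08398438 mV

1.08398438 mV


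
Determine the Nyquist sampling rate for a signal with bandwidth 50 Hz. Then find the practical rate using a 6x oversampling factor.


By Nyquist theorem, fs_min = 2 * fmax.
fs_min = 2 * 50 = 100 Hz
Practical rate = 6 * fs_min = 6 * 100 = 600 Hz

fs_min = 100 Hz, fs_practical = 600 Hz
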